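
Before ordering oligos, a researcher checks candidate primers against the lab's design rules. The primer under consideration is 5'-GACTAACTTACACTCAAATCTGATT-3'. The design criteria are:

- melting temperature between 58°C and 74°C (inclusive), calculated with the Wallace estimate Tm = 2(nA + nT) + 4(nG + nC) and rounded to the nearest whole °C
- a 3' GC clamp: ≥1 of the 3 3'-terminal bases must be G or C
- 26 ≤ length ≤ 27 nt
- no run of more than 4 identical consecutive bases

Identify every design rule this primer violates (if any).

Base counts: A=9, T=8, G=2, C=6 (length 25).
Tm: Tm = 2·17 + 4·8 = 66°C ✓
GC clamp: 3' end ATT has 0 G/C, need ≥1 ✗
length: length 25, outside 26–27 ✗
homopolymer run: longest run = 3 ✓

Fails: GC clamp, length.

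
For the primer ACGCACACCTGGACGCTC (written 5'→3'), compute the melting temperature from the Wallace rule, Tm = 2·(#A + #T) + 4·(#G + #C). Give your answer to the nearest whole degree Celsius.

Base counts: A=4, T=2, G=4, C=8 (length 18).
Tm = 2·(4+2) + 4·(4+8) = 2·6 + 4·12 = 12 + 48 = 60°C.

60°C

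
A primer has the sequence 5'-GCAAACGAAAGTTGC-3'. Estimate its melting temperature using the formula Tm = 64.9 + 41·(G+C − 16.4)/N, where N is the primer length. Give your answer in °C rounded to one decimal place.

Base counts: A=6, T=2, G=4, C=3; G+C = 7, N = 15.
Tm = 64.9 + 41·(7 − 16.4)/15 = 64.9 + -385.40/15 = 39.2°C.

39.2°C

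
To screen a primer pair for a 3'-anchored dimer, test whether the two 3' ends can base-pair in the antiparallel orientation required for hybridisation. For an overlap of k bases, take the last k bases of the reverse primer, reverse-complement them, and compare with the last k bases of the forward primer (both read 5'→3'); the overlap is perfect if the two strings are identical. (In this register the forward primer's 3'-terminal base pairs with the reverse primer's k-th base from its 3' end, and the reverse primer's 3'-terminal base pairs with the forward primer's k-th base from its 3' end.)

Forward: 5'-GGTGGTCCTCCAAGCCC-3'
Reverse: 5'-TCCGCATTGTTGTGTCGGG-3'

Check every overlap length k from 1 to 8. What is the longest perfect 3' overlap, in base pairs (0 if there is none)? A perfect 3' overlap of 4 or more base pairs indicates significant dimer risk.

Last 8 bases (5'→3') — forward …CCAAGCCC, reverse …GTGTCGGG.
Reverse complement of the reverse primer's last 8 bases: CCCGACAC; its first k bases are the reverse complement of the reverse primer's last k bases, so a perfect k-base overlap needs the forward primer's last k bases to equal them.
Comparing (forward last k vs required): k=1: C vs C ✓; k=2: CC vs CC ✓; k=3: CCC vs CCC ✓; k=4: GCCC vs CCCG ✗; k=5: AGCCC vs CCCGA ✗; k=6: AAGCCC vs CCCGAC ✗; k=7: CAAGCCC vs CCCGACA ✗; k=8: CCAAGCCC vs CCCGACAC ✗.
Perfect overlaps at k = 1, 2, 3; the largest is 3.

Longest perfect overlap: 3 complementary base pairs; below the dimer-risk threshold (threshold 4).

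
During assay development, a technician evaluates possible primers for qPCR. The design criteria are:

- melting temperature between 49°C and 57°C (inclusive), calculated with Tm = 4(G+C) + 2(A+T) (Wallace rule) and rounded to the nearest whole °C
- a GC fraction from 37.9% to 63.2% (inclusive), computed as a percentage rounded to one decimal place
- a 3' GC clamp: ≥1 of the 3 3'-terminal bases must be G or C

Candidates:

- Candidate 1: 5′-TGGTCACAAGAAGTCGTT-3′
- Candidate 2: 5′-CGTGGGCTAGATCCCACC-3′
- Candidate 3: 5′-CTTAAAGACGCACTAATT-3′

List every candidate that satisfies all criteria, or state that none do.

Candidate 1 (18 nt, A=5 T=5 G=5 C=3): Tm = 2·10 + 4·8 = 52°C ✓; GC 8/18 = 44.4% ✓; 3' end GTT has 1 G/C ✓ — passes.
Candidate 2 (18 nt, A=3 T=3 G=5 C=7): Tm = 2·6 + 4·12 = 60°C, outside 49–57°C ✗; GC 12/18 = 66.7%, outside 37.9–63.2% ✗; 3' end ACC has 2 G/C ✓ — fails.
Candidate 3 (18 nt, A=7 T=5 G=2 C=4): Tm = 2·12 + 4·6 = 48°C, outside 49–57°C ✗; GC 6/18 = 33.3%, outside 37.9–63.2% ✗; 3' end ATT has 0 G/C, need ≥1 ✗ — fails.

Candidate 1 only.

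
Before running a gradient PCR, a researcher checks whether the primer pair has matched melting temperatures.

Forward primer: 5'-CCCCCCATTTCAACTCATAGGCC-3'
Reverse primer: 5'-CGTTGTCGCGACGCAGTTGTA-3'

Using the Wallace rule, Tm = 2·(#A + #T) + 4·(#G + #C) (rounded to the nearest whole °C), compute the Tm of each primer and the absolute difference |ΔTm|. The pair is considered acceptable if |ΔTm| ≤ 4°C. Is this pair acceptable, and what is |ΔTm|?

|ΔTm| = 6°C; the pair is not acceptable.

Forward: A=5 T=5 G=2 C=11 → Tm = 2·10 + 4·13 = 72°C.
Reverse: A=3 T=6 G=7 C=5 → Tm = 2·9 + 4·12 = 66°C.
|ΔTm| = |72 − 66| = 6°C, > 4°C.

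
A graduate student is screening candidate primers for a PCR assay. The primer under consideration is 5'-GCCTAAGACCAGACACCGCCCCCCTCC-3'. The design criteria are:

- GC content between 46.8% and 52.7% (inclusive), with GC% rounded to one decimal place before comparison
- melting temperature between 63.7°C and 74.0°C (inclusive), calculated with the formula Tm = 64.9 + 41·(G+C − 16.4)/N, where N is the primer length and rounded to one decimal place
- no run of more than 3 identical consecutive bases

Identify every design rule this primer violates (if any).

Base counts: A=6, T=2, G=4, C=15 (length 27).
GC content: GC 19/27 = 70.4%, outside 46.8–52.7% ✗
Tm: Tm = 64.9 + 41·(19 − 16.4)/27 = 68.8°C ✓
homopolymer run: longest run = 6, exceeds 3 ✗

Fails: GC content, homopolymer run.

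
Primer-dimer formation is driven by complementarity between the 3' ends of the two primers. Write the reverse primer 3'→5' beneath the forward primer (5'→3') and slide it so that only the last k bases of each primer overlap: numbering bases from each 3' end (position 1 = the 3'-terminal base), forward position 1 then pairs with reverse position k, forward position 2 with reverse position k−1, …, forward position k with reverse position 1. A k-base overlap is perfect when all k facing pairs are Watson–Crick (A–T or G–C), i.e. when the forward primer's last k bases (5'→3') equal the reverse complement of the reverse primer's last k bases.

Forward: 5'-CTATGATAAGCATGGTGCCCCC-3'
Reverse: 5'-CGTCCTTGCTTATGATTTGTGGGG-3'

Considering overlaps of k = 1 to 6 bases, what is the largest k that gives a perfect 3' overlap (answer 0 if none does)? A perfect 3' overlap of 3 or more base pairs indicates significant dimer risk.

Longest perfect overlap: 4 complementary base pairs; significant dimer risk (threshold 3).

Last 6 bases (5'→3') — forward …GCCCCC, reverse …GTGGGG.
Reverse complement of the reverse primer's last 6 bases: CCCCAC; its first k bases are the reverse complement of the reverse primer's last k bases, so a perfect k-base overlap needs the forward primer's last k bases to equal them.
Comparing (forward last k vs required): k=1: C vs C ✓; k=2: CC vs CC ✓; k=3: CCC vs CCC ✓; k=4: CCCC vs CCCC ✓; k=5: CCCCC vs CCCCA ✗; k=6: GCCCCC vs CCCCAC ✗.
Perfect overlaps at k = 1, 2, 3, 4; the largest is 4.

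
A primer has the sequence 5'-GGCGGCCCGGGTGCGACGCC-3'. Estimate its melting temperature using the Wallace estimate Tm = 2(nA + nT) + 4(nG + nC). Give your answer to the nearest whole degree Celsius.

76°C

Base counts: A=1, T=1, G=10, C=8 (length 20).
Tm = 2·(1+1) + 4·(10+8) = 2·2 + 4·18 = 4 + 72 = 76°C.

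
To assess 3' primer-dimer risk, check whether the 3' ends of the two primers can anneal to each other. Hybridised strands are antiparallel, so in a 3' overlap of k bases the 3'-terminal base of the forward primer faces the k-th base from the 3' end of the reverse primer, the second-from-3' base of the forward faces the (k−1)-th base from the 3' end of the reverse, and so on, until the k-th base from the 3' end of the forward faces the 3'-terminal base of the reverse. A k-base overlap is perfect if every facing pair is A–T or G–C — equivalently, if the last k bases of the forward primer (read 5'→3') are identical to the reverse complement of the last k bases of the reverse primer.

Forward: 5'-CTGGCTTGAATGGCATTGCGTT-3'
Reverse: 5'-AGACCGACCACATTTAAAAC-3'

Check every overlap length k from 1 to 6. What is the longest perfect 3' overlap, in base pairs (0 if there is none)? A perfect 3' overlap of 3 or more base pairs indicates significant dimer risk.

Last 6 bases (5'→3') — forward …TGCGTT, reverse …TAAAAC.
Reverse complement of the reverse primer's last 6 bases: GTTTTA; its first k bases are the reverse complement of the reverse primer's last k bases, so a perfect k-base overlap needs the forward primer's last k bases to equal them.
Comparing (forward last k vs required): k=1: T vs G ✗; k=2: TT vs GT ✗; k=3: GTT vs GTT ✓; k=4: CGTT vs GTTT ✗; k=5: GCGTT vs GTTTT ✗; k=6: TGCGTT vs GTTTTA ✗.
Only k = 3 is perfect, so the longest perfect 3' overlap is 3.

Longest perfect overlap: 3 complementary base pairs; significant dimer risk (threshold 3).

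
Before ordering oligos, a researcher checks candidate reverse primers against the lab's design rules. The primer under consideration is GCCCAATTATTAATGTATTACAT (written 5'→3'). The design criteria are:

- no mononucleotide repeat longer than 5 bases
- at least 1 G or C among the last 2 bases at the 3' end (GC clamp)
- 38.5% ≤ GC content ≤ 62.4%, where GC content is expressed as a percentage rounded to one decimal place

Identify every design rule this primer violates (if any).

Base counts: A=8, T=9, G=2, C=4 (length 23).
homopolymer run: longest run = 3 ✓
GC clamp: 3' end AT has 0 G/C, need ≥1 ✗
GC content: GC 6/23 = 26.1%, outside 38.5–62.4% ✗

Fails: GC clamp, GC content.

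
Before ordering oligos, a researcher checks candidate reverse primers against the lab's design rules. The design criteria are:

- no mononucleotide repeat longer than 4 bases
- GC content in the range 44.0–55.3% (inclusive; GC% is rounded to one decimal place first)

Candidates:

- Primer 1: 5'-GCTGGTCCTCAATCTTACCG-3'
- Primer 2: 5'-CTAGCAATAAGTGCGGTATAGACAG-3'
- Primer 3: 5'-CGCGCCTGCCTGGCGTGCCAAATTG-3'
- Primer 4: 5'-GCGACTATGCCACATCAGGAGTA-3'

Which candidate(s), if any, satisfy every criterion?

Primer 1 (20 nt, A=3 T=6 G=4 C=7): longest run = 2 ✓; GC 11/20 = 55.0% ✓ — passes.
Primer 2 (25 nt, A=9 T=5 G=7 C=4): longest run = 2 ✓; GC 11/25 = 44.0% ✓ — passes.
Primer 3 (25 nt, A=3 T=5 G=8 C=9): longest run = 3 ✓; GC 17/25 = 68.0%, outside 44.0–55.3% ✗ — fails.
Primer 4 (23 nt, A=7 T=4 G=6 C=6): longest run = 2 ✓; GC 12/23 = 52.2% ✓ — passes.

Primer 1, Primer 2 and Primer 4.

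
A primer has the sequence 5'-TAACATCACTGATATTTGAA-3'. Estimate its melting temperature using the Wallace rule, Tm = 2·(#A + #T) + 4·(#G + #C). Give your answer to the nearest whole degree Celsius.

50°C

Base counts: A=8, T=7, G=2, C=3 (length 20).
Tm = 2·(8+7) + 4·(2+3) = 2·15 + 4·5 = 30 + 20 = 50°C.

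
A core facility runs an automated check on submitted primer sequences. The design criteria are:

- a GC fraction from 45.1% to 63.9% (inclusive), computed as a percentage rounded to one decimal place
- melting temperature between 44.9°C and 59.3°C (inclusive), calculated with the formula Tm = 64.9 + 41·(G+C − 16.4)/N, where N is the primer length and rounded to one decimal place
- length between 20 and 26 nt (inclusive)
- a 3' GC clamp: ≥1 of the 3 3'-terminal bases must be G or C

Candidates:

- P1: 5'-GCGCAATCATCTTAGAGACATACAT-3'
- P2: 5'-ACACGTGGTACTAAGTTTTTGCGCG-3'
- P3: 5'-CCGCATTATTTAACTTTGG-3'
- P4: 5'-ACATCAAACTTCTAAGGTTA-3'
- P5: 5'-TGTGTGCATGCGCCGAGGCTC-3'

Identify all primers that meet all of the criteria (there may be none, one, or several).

P1 (25 nt, A=9 T=6 G=4 C=6): GC 10/25 = 40.0%, outside 45.1–63.9% ✗; Tm = 64.9 + 41·(10 − 16.4)/25 = 54.4°C ✓; length 25 ✓; 3' end CAT has 1 G/C ✓ — fails.
P2 (25 nt, A=5 T=8 G=7 C=5): GC 12/25 = 48.0% ✓; Tm = 64.9 + 41·(12 − 16.4)/25 = 57.7°C ✓; length 25 ✓; 3' end GCG has 3 G/C ✓ — passes.
P3 (19 nt, A=4 T=8 G=3 C=4): GC 7/19 = 36.8%, outside 45.1–63.9% ✗; Tm = 64.9 + 41·(7 − 16.4)/19 = 44.6°C, outside 44.9–59.3°C ✗; length 19, outside 20–26 ✗; 3' end TGG has 2 G/C ✓ — fails.
P4 (20 nt, A=8 T=6 G=2 C=4): GC 6/20 = 30.0%, outside 45.1–63.9% ✗; Tm = 64.9 + 41·(6 − 16.4)/20 = 43.6°C, outside 44.9–59.3°C ✗; length 20 ✓; 3' end TTA has 0 G/C, need ≥1 ✗ — fails.
P5 (21 nt, A=2 T=5 G=8 C=6): GC 14/21 = 66.7%, outside 45.1–63.9% ✗; Tm = 64.9 + 41·(14 − 16.4)/21 = 60.2°C, outside 44.9–59.3°C ✗; length 21 ✓; 3' end CTC has 2 G/C ✓ — fails.

P2 only.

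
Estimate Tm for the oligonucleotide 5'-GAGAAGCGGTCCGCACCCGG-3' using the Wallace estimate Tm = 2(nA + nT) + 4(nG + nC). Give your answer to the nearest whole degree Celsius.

70°C

Base counts: A=4, T=1, G=8, C=7 (length 20).
Tm = 2·(4+1) + 4·(8+7) = 2·5 + 4·15 = 10 + 60 = 70°C.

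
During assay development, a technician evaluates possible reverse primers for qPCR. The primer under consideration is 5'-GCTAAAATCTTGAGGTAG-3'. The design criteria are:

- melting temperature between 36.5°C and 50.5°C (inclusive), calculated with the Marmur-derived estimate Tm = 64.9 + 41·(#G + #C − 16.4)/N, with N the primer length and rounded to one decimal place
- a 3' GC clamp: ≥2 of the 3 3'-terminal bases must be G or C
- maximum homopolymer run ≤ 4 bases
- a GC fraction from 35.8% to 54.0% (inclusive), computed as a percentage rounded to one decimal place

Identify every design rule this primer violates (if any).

Fails: GC clamp.

Base counts: A=6, T=5, G=5, C=2 (length 18).
Tm: Tm = 64.9 + 41·(7 − 16.4)/18 = 43.5°C ✓
GC clamp: 3' end TAG has 1 G/C, need ≥2 ✗
homopolymer run: longest run = 4 ✓
GC content: GC 7/18 = 38.9% ✓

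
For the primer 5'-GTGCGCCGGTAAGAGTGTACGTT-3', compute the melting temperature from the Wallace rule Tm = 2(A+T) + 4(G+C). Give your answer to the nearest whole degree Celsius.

72°C

Base counts: A=4, T=6, G=9, C=4 (length 23).
Tm = 2·(4+6) + 4·(9+4) = 2·10 + 4·13 = 20 + 52 = 72°C.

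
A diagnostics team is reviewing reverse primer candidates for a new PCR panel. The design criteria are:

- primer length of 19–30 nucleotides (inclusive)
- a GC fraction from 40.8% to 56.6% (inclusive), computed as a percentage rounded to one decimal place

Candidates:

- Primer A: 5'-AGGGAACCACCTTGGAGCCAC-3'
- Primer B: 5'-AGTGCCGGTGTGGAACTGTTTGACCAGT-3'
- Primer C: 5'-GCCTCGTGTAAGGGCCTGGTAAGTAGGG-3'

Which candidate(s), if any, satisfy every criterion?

Primer B only.

Primer A (21 nt, A=6 T=2 G=6 C=7): length 21 ✓; GC 13/21 = 61.9%, outside 40.8–56.6% ✗ — fails.
Primer B (28 nt, A=5 T=8 G=10 C=5): length 28 ✓; GC 15/28 = 53.6% ✓ — passes.
Primer C (28 nt, A=5 T=6 G=12 C=5): length 28 ✓; GC 17/28 = 60.7%, outside 40.8–56.6% ✗ — fails.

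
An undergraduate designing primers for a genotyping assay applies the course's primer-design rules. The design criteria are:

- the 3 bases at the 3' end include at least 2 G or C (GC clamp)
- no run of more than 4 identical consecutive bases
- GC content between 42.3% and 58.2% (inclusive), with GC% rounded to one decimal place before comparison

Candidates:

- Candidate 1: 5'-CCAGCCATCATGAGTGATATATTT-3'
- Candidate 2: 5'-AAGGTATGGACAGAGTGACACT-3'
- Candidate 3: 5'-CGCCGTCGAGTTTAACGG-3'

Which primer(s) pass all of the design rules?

None of the candidates satisfy all criteria.

Candidate 1 (24 nt, A=7 T=8 G=4 C=5): 3' end TTT has 0 G/C, need ≥2 ✗; longest run = 3 ✓; GC 9/24 = 37.5%, outside 42.3–58.2% ✗ — fails.
Candidate 2 (22 nt, A=8 T=4 G=7 C=3): 3' end ACT has 1 G/C, need ≥2 ✗; longest run = 2 ✓; GC 10/22 = 45.5% ✓ — fails.
Candidate 3 (18 nt, A=3 T=4 G=6 C=5): 3' end CGG has 3 G/C ✓; longest run = 3 ✓; GC 11/18 = 61.1%, outside 42.3–58.2% ✗ — fails.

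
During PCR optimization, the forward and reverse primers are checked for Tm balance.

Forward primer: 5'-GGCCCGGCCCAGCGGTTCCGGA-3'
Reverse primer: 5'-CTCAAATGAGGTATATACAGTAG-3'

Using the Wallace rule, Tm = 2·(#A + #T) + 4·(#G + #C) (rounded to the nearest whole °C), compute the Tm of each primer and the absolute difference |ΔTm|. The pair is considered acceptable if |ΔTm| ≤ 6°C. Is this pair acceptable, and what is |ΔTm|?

Forward: A=2 T=2 G=9 C=9 → Tm = 2·4 + 4·18 = 80°C.
Reverse: A=9 T=6 G=5 C=3 → Tm = 2·15 + 4·8 = 62°C.
|ΔTm| = |80 − 62| = 18°C, > 6°C.

|ΔTm| = 18°C; the pair is not acceptable.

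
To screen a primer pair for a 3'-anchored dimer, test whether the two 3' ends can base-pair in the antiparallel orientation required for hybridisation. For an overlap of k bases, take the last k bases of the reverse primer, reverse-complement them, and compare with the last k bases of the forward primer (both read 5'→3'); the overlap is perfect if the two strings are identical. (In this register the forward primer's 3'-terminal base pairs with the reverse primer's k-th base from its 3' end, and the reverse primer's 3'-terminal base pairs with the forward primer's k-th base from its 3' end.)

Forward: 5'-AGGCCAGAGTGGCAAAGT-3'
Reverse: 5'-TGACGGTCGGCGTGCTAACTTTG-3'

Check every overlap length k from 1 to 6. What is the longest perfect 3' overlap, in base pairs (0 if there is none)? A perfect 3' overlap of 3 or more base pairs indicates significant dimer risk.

Longest perfect overlap: 6 complementary base pairs; significant dimer risk (threshold 3).

Last 6 bases (5'→3') — forward …CAAAGT, reverse …ACTTTG.
Reverse complement of the reverse primer's last 6 bases: CAAAGT; its first k bases are the reverse complement of the reverse primer's last k bases, so a perfect k-base overlap needs the forward primer's last k bases to equal them.
Comparing (forward last k vs required): k=1: T vs C ✗; k=2: GT vs CA ✗; k=3: AGT vs CAA ✗; k=4: AAGT vs CAAA ✗; k=5: AAAGT vs CAAAG ✗; k=6: CAAAGT vs CAAAGT ✓.
Only k = 6 is perfect, so the longest perfect 3' overlap is 6.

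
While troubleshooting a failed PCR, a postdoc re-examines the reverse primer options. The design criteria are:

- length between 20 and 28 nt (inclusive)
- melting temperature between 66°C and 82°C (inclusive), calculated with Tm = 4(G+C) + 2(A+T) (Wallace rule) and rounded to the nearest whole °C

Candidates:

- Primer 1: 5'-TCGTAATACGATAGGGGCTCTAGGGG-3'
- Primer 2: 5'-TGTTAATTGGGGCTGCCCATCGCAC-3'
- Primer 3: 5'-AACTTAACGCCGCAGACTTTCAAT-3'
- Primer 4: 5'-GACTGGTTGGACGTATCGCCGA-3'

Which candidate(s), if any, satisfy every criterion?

Primer 1, Primer 2, Primer 3 and Primer 4.

Primer 1 (26 nt, A=6 T=6 G=10 C=4): length 26 ✓; Tm = 2·12 + 4·14 = 80°C ✓ — passes.
Primer 2 (25 nt, A=4 T=7 G=7 C=7): length 25 ✓; Tm = 2·11 + 4·14 = 78°C ✓ — passes.
Primer 3 (24 nt, A=8 T=6 G=3 C=7): length 24 ✓; Tm = 2·14 + 4·10 = 68°C ✓ — passes.
Primer 4 (22 nt, A=4 T=5 G=8 C=5): length 22 ✓; Tm = 2·9 + 4·13 = 70°C ✓ — passes.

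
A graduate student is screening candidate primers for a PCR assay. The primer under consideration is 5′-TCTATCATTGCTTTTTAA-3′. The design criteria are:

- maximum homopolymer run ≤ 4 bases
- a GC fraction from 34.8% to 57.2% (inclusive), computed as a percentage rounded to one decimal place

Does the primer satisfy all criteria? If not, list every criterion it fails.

Base counts: A=4, T=10, G=1, C=3 (length 18).
homopolymer run: longest run = 5, exceeds 4 ✗
GC content: GC 4/18 = 22.2%, outside 34.8–57.2% ✗

Fails: homopolymer run, GC content.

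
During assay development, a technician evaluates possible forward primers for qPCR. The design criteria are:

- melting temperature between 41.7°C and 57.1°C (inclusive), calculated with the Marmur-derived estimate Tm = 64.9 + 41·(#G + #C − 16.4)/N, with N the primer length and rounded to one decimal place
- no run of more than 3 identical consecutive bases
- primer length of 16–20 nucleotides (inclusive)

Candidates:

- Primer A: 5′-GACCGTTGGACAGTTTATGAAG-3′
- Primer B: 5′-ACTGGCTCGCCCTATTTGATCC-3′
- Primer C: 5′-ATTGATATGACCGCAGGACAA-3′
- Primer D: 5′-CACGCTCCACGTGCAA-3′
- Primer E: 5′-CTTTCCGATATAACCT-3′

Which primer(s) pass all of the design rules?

Primer D only.

Primer A (22 nt, A=6 T=6 G=7 C=3): Tm = 64.9 + 41·(10 − 16.4)/22 = 53.0°C ✓; longest run = 3 ✓; length 22, outside 16–20 ✗ — fails.
Primer B (22 nt, A=3 T=7 G=4 C=8): Tm = 64.9 + 41·(12 − 16.4)/22 = 56.7°C ✓; longest run = 3 ✓; length 22, outside 16–20 ✗ — fails.
Primer C (21 nt, A=8 T=4 G=5 C=4): Tm = 64.9 + 41·(9 − 16.4)/21 = 50.5°C ✓; longest run = 2 ✓; length 21, outside 16–20 ✗ — fails.
Primer D (16 nt, A=4 T=2 G=3 C=7): Tm = 64.9 + 41·(10 − 16.4)/16 = 48.5°C ✓; longest run = 2 ✓; length 16 ✓ — passes.
Primer E (16 nt, A=4 T=6 G=1 C=5): Tm = 64.9 + 41·(6 − 16.4)/16 = 38.3°C, outside 41.7–57.1°C ✗; longest run = 3 ✓; length 16 ✓ — fails.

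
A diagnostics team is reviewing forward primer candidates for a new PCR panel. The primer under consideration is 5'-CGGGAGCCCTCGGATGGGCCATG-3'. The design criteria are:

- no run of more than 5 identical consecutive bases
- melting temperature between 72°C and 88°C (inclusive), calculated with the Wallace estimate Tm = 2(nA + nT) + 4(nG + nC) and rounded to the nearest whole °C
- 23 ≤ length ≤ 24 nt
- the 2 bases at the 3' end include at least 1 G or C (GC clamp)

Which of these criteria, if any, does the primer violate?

Base counts: A=3, T=3, G=10, C=7 (length 23).
homopolymer run: longest run = 3 ✓
Tm: Tm = 2·6 + 4·17 = 80°C ✓
length: length 23 ✓
GC clamp: 3' end TG has 1 G/C ✓

Meets all criteria.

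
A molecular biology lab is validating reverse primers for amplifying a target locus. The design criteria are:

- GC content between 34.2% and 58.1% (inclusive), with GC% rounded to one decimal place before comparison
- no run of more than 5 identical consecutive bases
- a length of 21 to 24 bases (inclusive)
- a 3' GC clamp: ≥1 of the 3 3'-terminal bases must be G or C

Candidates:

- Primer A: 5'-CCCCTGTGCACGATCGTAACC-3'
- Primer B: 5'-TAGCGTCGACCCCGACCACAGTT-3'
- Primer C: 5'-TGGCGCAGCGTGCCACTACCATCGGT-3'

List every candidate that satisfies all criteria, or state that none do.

Primer A (21 nt, A=4 T=4 G=4 C=9): GC 13/21 = 61.9%, outside 34.2–58.1% ✗; longest run = 4 ✓; length 21 ✓; 3' end ACC has 2 G/C ✓ — fails.
Primer B (23 nt, A=5 T=4 G=5 C=9): GC 14/23 = 60.9%, outside 34.2–58.1% ✗; longest run = 4 ✓; length 23 ✓; 3' end GTT has 1 G/C ✓ — fails.
Primer C (26 nt, A=4 T=5 G=8 C=9): GC 17/26 = 65.4%, outside 34.2–58.1% ✗; longest run = 2 ✓; length 26, outside 21–24 ✗; 3' end GGT has 2 G/C ✓ — fails.

None of the candidates satisfy all criteria.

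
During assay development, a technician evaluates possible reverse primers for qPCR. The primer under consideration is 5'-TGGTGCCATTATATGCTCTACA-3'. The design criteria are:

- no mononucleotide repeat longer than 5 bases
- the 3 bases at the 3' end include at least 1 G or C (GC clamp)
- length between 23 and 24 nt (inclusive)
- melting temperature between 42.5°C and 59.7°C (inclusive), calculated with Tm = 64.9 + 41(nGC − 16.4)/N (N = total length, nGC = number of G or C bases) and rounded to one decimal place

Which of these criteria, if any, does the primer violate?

Base counts: A=5, T=8, G=4, C=5 (length 22).
homopolymer run: longest run = 2 ✓
GC clamp: 3' end ACA has 1 G/C ✓
length: length 22, outside 23–24 ✗
Tm: Tm = 64.9 + 41·(9 − 16.4)/22 = 51.1°C ✓

Fails: length.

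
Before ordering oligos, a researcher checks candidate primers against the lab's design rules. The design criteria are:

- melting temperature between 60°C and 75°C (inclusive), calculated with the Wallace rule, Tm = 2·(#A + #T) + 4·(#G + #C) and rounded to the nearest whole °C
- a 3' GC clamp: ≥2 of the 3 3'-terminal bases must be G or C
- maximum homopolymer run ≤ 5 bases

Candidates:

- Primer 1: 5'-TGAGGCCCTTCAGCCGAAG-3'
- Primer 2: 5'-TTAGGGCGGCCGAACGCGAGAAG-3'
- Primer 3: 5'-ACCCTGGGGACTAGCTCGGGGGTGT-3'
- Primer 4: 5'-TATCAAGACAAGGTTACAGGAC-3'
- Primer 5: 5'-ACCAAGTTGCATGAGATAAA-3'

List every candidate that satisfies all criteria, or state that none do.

Primer 1 (19 nt, A=4 T=3 G=6 C=6): Tm = 2·7 + 4·12 = 62°C ✓; 3' end AAG has 1 G/C, need ≥2 ✗; longest run = 3 ✓ — fails.
Primer 2 (23 nt, A=6 T=2 G=10 C=5): Tm = 2·8 + 4·15 = 76°C, outside 60–75°C ✗; 3' end AAG has 1 G/C, need ≥2 ✗; longest run = 3 ✓ — fails.
Primer 3 (25 nt, A=3 T=5 G=11 C=6): Tm = 2·8 + 4·17 = 84°C, outside 60–75°C ✗; 3' end TGT has 1 G/C, need ≥2 ✗; longest run = 5 ✓ — fails.
Primer 4 (22 nt, A=9 T=4 G=5 C=4): Tm = 2·13 + 4·9 = 62°C ✓; 3' end GAC has 2 G/C ✓; longest run = 2 ✓ — passes.
Primer 5 (20 nt, A=9 T=4 G=4 C=3): Tm = 2·13 + 4·7 = 54°C, outside 60–75°C ✗; 3' end AAA has 0 G/C, need ≥2 ✗; longest run = 3 ✓ — fails.

Primer 4 only.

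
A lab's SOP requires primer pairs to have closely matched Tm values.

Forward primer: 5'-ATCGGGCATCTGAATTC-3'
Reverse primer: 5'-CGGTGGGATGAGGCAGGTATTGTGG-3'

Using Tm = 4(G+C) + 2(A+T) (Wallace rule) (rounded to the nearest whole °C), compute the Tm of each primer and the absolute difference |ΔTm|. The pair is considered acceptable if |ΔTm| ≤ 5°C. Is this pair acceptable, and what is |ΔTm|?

Forward: A=4 T=5 G=4 C=4 → Tm = 2·9 + 4·8 = 50°C.
Reverse: A=4 T=6 G=13 C=2 → Tm = 2·10 + 4·15 = 80°C.
|ΔTm| = |50 − 80| = 30°C, > 5°C.

|ΔTm| = 30°C; the pair is not acceptable.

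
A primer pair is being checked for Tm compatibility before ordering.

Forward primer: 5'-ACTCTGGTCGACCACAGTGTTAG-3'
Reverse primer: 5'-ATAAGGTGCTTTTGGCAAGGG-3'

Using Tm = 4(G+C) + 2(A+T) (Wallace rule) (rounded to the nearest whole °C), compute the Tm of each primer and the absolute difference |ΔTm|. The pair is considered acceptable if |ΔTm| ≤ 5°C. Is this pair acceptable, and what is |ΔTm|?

Forward: A=5 T=6 G=6 C=6 → Tm = 2·11 + 4·12 = 70°C.
Reverse: A=5 T=6 G=8 C=2 → Tm = 2·11 + 4·10 = 62°C.
|ΔTm| = |70 − 62| = 8°C, > 5°C.

|ΔTm| = 8°C; the pair is not acceptable.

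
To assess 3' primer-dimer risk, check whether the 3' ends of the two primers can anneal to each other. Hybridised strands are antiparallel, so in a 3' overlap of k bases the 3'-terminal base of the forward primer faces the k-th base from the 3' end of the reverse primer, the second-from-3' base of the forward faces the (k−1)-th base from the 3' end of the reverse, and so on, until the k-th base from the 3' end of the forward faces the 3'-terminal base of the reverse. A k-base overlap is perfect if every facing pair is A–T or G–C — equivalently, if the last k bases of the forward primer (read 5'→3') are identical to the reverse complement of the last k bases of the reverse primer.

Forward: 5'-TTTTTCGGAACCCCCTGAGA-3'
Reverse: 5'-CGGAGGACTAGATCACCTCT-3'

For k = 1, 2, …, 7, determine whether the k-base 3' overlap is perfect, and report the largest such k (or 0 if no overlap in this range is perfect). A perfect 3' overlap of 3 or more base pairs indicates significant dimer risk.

Last 7 bases (5'→3') — forward …CCTGAGA, reverse …CACCTCT.
Reverse complement of the reverse primer's last 7 bases: AGAGGTG; its first k bases are the reverse complement of the reverse primer's last k bases, so a perfect k-base overlap needs the forward primer's last k bases to equal them.
Comparing (forward last k vs required): k=1: A vs A ✓; k=2: GA vs AG ✗; k=3: AGA vs AGA ✓; k=4: GAGA vs AGAG ✗; k=5: TGAGA vs AGAGG ✗; k=6: CTGAGA vs AGAGGT ✗; k=7: CCTGAGA vs AGAGGTG ✗.
Perfect overlaps at k = 1, 3; the largest is 3.

Longest perfect overlap: 3 complementary base pairs; significant dimer risk (threshold 3).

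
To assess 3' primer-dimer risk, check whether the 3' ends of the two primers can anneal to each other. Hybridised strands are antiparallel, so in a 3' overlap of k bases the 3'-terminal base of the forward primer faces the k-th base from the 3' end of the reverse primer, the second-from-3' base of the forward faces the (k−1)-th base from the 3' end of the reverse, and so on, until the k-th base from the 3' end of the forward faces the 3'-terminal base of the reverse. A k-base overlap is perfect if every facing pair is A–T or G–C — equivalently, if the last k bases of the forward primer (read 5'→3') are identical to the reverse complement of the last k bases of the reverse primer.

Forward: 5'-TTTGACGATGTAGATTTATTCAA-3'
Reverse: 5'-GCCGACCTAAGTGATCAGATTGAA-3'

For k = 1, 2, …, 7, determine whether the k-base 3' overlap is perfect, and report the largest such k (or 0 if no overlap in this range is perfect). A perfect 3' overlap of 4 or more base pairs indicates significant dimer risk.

Longest perfect overlap: 5 complementary base pairs; significant dimer risk (threshold 4).

Last 7 bases (5'→3') — forward …TATTCAA, reverse …GATTGAA.
Reverse complement of the reverse primer's last 7 bases: TTCAATC; its first k bases are the reverse complement of the reverse primer's last k bases, so a perfect k-base overlap needs the forward primer's last k bases to equal them.
Comparing (forward last k vs required): k=1: A vs T ✗; k=2: AA vs TT ✗; k=3: CAA vs TTC ✗; k=4: TCAA vs TTCA ✗; k=5: TTCAA vs TTCAA ✓; k=6: ATTCAA vs TTCAAT ✗; k=7: TATTCAA vs TTCAATC ✗.
Only k = 5 is perfect, so the longest perfect 3' overlap is 5.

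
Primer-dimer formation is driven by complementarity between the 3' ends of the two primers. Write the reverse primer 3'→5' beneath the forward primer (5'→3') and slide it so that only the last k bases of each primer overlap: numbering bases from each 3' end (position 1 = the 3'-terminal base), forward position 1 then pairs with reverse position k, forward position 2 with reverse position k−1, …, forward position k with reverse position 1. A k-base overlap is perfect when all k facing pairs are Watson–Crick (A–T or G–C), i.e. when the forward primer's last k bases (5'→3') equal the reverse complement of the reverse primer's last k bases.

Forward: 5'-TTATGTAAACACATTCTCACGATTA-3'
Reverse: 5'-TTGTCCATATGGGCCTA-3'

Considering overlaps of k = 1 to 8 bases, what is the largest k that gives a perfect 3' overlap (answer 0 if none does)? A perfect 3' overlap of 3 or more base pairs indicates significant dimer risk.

Longest perfect overlap: 2 complementary base pairs; below the dimer-risk threshold (threshold 3).

Last 8 bases (5'→3') — forward …CACGATTA, reverse …TGGGCCTA.
Reverse complement of the reverse primer's last 8 bases: TAGGCCCA; its first k bases are the reverse complement of the reverse primer's last k bases, so a perfect k-base overlap needs the forward primer's last k bases to equal them.
Comparing (forward last k vs required): k=1: A vs T ✗; k=2: TA vs TA ✓; k=3: TTA vs TAG ✗; k=4: ATTA vs TAGG ✗; k=5: GATTA vs TAGGC ✗; k=6: CGATTA vs TAGGCC ✗; k=7: ACGATTA vs TAGGCCC ✗; k=8: CACGATTA vs TAGGCCCA ✗.
Only k = 2 is perfect, so the longest perfect 3' overlap is 2.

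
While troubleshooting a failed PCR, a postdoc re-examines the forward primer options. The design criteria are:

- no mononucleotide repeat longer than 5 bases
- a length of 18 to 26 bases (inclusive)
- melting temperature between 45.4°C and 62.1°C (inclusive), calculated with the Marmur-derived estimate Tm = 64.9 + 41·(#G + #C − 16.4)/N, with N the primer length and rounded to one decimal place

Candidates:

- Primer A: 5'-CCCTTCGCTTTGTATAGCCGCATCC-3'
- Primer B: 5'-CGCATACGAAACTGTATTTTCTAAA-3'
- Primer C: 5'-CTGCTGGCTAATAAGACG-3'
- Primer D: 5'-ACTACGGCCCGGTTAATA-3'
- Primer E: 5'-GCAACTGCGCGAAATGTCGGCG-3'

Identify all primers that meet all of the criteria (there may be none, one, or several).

Primer A (25 nt, A=3 T=8 G=4 C=10): longest run = 3 ✓; length 25 ✓; Tm = 64.9 + 41·(14 − 16.4)/25 = 61.0°C ✓ — passes.
Primer B (25 nt, A=9 T=8 G=3 C=5): longest run = 4 ✓; length 25 ✓; Tm = 64.9 + 41·(8 − 16.4)/25 = 51.1°C ✓ — passes.
Primer C (18 nt, A=5 T=4 G=5 C=4): longest run = 2 ✓; length 18 ✓; Tm = 64.9 + 41·(9 − 16.4)/18 = 48.0°C ✓ — passes.
Primer D (18 nt, A=5 T=4 G=4 C=5): longest run = 3 ✓; length 18 ✓; Tm = 64.9 + 41·(9 − 16.4)/18 = 48.0°C ✓ — passes.
Primer E (22 nt, A=5 T=3 G=8 C=6): longest run = 3 ✓; length 22 ✓; Tm = 64.9 + 41·(14 − 16.4)/22 = 60.4°C ✓ — passes.

Primer A, Primer B, Primer C, Primer D and Primer E.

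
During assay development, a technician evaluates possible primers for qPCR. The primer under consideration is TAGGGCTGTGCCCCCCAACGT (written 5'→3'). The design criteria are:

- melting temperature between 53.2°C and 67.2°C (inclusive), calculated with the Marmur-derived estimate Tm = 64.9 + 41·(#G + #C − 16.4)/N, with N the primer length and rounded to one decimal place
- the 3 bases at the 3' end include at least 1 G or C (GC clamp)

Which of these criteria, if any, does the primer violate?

Meets all criteria.

Base counts: A=3, T=4, G=6, C=8 (length 21).
Tm: Tm = 64.9 + 41·(14 − 16.4)/21 = 60.2°C ✓
GC clamp: 3' end CGT has 2 G/C ✓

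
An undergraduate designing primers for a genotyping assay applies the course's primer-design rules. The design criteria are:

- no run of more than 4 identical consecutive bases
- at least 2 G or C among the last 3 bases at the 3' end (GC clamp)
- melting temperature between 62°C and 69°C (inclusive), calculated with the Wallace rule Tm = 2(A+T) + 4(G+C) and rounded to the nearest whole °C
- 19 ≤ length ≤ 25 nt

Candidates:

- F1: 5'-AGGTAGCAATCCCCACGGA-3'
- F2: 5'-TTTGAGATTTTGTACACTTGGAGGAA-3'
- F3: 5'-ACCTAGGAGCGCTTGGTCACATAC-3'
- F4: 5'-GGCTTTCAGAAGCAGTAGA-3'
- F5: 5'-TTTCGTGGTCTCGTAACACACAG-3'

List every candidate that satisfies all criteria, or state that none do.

F5 only.

F1 (19 nt, A=6 T=2 G=5 C=6): longest run = 4 ✓; 3' end GGA has 2 G/C ✓; Tm = 2·8 + 4·11 = 60°C, outside 62–69°C ✗; length 19 ✓ — fails.
F2 (26 nt, A=7 T=10 G=7 C=2): longest run = 4 ✓; 3' end GAA has 1 G/C, need ≥2 ✗; Tm = 2·17 + 4·9 = 70°C, outside 62–69°C ✗; length 26, outside 19–25 ✗ — fails.
F3 (24 nt, A=6 T=5 G=6 C=7): longest run = 2 ✓; 3' end TAC has 1 G/C, need ≥2 ✗; Tm = 2·11 + 4·13 = 74°C, outside 62–69°C ✗; length 24 ✓ — fails.
F4 (19 nt, A=6 T=4 G=6 C=3): longest run = 3 ✓; 3' end AGA has 1 G/C, need ≥2 ✗; Tm = 2·10 + 4·9 = 56°C, outside 62–69°C ✗; length 19 ✓ — fails.
F5 (23 nt, A=5 T=7 G=5 C=6): longest run = 3 ✓; 3' end CAG has 2 G/C ✓; Tm = 2·12 + 4·11 = 68°C ✓; length 23 ✓ — passes.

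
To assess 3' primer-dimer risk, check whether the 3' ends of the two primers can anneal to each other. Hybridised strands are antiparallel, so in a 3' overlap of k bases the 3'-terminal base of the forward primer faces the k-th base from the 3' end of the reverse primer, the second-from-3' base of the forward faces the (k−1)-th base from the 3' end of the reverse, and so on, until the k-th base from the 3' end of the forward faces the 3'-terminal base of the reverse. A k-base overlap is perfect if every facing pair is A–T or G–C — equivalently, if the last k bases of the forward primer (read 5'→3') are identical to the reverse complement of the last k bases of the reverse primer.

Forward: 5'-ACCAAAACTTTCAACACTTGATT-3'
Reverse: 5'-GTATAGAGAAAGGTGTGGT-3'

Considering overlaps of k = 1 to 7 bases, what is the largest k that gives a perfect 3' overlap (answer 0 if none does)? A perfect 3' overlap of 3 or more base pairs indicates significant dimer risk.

Last 7 bases (5'→3') — forward …CTTGATT, reverse …GTGTGGT.
Reverse complement of the reverse primer's last 7 bases: ACCACAC; its first k bases are the reverse complement of the reverse primer's last k bases, so a perfect k-base overlap needs the forward primer's last k bases to equal them.
Comparing (forward last k vs required): k=1: T vs A ✗; k=2: TT vs AC ✗; k=3: ATT vs ACC ✗; k=4: GATT vs ACCA ✗; k=5: TGATT vs ACCAC ✗; k=6: TTGATT vs ACCACA ✗; k=7: CTTGATT vs ACCACAC ✗.
No overlap length from 1 to 7 is perfect, so the longest perfect 3' overlap is 0.

Longest perfect overlap: 0 complementary base pairs; below the dimer-risk threshold (threshold 3).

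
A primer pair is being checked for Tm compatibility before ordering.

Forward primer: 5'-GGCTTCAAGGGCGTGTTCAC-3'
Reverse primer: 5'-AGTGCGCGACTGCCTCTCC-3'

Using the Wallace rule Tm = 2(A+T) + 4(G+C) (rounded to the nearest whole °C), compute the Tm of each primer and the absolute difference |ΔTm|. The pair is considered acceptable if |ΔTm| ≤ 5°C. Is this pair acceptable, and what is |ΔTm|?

|ΔTm| = 0°C; the pair is acceptable.

Forward: A=3 T=5 G=7 C=5 → Tm = 2·8 + 4·12 = 64°C.
Reverse: A=2 T=4 G=5 C=8 → Tm = 2·6 + 4·13 = 64°C.
|ΔTm| = |64 − 64| = 0°C, ≤ 5°C.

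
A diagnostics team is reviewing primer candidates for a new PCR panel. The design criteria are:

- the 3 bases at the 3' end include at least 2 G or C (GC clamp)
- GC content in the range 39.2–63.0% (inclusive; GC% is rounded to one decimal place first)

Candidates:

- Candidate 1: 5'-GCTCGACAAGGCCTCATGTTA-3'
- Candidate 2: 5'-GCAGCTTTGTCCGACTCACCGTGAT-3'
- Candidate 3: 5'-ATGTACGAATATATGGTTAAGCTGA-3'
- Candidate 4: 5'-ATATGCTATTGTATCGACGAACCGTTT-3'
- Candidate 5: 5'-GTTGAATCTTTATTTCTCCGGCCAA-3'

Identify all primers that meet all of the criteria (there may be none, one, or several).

None of the candidates satisfy all criteria.

Candidate 1 (21 nt, A=5 T=5 G=5 C=6): 3' end TTA has 0 G/C, need ≥2 ✗; GC 11/21 = 52.4% ✓ — fails.
Candidate 2 (25 nt, A=4 T=7 G=6 C=8): 3' end GAT has 1 G/C, need ≥2 ✗; GC 14/25 = 56.0% ✓ — fails.
Candidate 3 (25 nt, A=9 T=8 G=6 C=2): 3' end TGA has 1 G/C, need ≥2 ✗; GC 8/25 = 32.0%, outside 39.2–63.0% ✗ — fails.
Candidate 4 (27 nt, A=7 T=10 G=5 C=5): 3' end TTT has 0 G/C, need ≥2 ✗; GC 10/27 = 37.0%, outside 39.2–63.0% ✗ — fails.
Candidate 5 (25 nt, A=5 T=10 G=4 C=6): 3' end CAA has 1 G/C, need ≥2 ✗; GC 10/25 = 40.0% ✓ — fails.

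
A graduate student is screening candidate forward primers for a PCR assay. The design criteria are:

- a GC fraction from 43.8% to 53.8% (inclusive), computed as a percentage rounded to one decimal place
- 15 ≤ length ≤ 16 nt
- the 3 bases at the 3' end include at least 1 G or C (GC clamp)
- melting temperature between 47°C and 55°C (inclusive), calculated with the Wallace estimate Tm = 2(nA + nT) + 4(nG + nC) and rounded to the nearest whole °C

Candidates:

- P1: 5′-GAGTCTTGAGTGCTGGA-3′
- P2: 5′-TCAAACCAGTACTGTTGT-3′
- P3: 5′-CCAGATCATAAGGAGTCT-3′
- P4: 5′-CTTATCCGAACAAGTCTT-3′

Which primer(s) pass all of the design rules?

None of the candidates satisfy all criteria.

P1 (17 nt, A=3 T=5 G=7 C=2): GC 9/17 = 52.9% ✓; length 17, outside 15–16 ✗; 3' end GGA has 2 G/C ✓; Tm = 2·8 + 4·9 = 52°C ✓ — fails.
P2 (18 nt, A=5 T=6 G=3 C=4): GC 7/18 = 38.9%, outside 43.8–53.8% ✗; length 18, outside 15–16 ✗; 3' end TGT has 1 G/C ✓; Tm = 2·11 + 4·7 = 50°C ✓ — fails.
P3 (18 nt, A=6 T=4 G=4 C=4): GC 8/18 = 44.4% ✓; length 18, outside 15–16 ✗; 3' end TCT has 1 G/C ✓; Tm = 2·10 + 4·8 = 52°C ✓ — fails.
P4 (18 nt, A=5 T=6 G=2 C=5): GC 7/18 = 38.9%, outside 43.8–53.8% ✗; length 18, outside 15–16 ✗; 3' end CTT has 1 G/C ✓; Tm = 2·11 + 4·7 = 50°C ✓ — fails.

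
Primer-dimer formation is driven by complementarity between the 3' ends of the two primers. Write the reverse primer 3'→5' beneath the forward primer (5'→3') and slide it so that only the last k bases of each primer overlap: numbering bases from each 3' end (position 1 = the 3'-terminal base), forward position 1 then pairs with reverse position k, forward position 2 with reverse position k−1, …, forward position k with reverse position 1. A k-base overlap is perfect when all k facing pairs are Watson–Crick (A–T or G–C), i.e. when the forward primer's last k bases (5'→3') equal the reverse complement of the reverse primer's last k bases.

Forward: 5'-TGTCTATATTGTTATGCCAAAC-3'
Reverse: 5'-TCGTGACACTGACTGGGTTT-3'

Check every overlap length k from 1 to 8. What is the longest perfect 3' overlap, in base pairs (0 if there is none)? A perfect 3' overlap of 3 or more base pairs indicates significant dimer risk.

Last 8 bases (5'→3') — forward …TGCCAAAC, reverse …CTGGGTTT.
Reverse complement of the reverse primer's last 8 bases: AAACCCAG; its first k bases are the reverse complement of the reverse primer's last k bases, so a perfect k-base overlap needs the forward primer's last k bases to equal them.
Comparing (forward last k vs required): k=1: C vs A ✗; k=2: AC vs AA ✗; k=3: AAC vs AAA ✗; k=4: AAAC vs AAAC ✓; k=5: CAAAC vs AAACC ✗; k=6: CCAAAC vs AAACCC ✗; k=7: GCCAAAC vs AAACCCA ✗; k=8: TGCCAAAC vs AAACCCAG ✗.
Only k = 4 is perfect, so the longest perfect 3' overlap is 4.

Longest perfect overlap: 4 complementary base pairs; significant dimer risk (threshold 3).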